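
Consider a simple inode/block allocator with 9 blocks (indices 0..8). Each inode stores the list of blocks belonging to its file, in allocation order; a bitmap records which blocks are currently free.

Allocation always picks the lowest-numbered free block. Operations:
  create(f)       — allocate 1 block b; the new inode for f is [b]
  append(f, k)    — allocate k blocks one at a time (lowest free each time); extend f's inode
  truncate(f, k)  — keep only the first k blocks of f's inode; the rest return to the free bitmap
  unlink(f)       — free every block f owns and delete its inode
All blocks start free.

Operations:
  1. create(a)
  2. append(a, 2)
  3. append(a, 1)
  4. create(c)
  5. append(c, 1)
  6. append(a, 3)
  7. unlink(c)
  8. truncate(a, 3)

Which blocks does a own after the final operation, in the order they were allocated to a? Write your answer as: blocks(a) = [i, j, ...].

[1] create(a) — a=0 (map F........)
[2] append(a, 2) — a=0,1,2 (map FFF......)
[3] append(a, 1) — a=0,1,2,3 (map FFFF.....)
[4] create(c) — a=0,1,2,3 c=4 (map FFFFF....)
[5] append(c, 1) — a=0,1,2,3 c=4,5 (map FFFFFF...)
[6] append(a, 3) — a=0,1,2,3,6,7,8 c=4,5 (map FFFFFFFFF)
[7] unlink(c) — a=0,1,2,3,6,7,8 (map FFFF..FFF)
[8] truncate(a, 3) — a=0,1,2 (map FFF......)

blocks(a) = [0, 1, 2]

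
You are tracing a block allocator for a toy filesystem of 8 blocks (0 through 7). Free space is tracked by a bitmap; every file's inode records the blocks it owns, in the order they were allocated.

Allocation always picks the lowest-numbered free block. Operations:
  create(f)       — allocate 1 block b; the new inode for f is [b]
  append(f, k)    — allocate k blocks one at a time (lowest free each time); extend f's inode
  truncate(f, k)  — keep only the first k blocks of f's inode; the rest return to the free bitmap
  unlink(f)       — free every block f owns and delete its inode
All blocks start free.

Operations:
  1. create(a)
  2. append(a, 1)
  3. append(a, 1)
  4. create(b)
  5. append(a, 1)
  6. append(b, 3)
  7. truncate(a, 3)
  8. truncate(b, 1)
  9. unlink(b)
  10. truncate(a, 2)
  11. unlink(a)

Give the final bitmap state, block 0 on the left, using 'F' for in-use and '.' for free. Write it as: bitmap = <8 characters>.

  1. create(a)  ⇒  F.......  {a→[0]}
  2. append(a, 1)  ⇒  FF......  {a→[0, 1]}
  3. append(a, 1)  ⇒  FFF.....  {a→[0, 1, 2]}
  4. create(b)  ⇒  FFFF....  {a→[0, 1, 2]; b→[3]}
  5. append(a, 1)  ⇒  FFFFF...  {a→[0, 1, 2, 4]; b→[3]}
  6. append(b, 3)  ⇒  FFFFFFFF  {a→[0, 1, 2, 4]; b→[3, 5, 6, 7]}
  7. truncate(a, 3)  ⇒  FFFF.FFF  {a→[0, 1, 2]; b→[3, 5, 6, 7]}
  8. truncate(b, 1)  ⇒  FFFF....  {a→[0, 1, 2]; b→[3]}
  9. unlink(b)  ⇒  FFF.....  {a→[0, 1, 2]}
  10. truncate(a, 2)  ⇒  FF......  {a→[0, 1]}
  11. unlink(a)  ⇒  ........  {}

bitmap = ........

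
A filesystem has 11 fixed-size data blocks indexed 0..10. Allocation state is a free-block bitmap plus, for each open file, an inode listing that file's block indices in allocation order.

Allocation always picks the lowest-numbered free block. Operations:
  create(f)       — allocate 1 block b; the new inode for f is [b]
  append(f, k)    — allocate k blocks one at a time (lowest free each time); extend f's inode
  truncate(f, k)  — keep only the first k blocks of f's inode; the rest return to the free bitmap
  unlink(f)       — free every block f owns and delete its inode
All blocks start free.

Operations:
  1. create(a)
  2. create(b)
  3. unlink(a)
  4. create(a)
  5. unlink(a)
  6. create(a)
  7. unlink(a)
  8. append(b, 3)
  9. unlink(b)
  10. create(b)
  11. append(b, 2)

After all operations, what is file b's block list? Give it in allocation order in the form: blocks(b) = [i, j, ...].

  1. create(a)  ⇒  F..........  {a→[0]}
  2. create(b)  ⇒  FF.........  {a→[0]; b→[1]}
  3. unlink(a)  ⇒  .F.........  {b→[1]}
  4. create(a)  ⇒  FF.........  {a→[0]; b→[1]}
  5. unlink(a)  ⇒  .F.........  {b→[1]}
  6. create(a)  ⇒  FF.........  {a→[0]; b→[1]}
  7. unlink(a)  ⇒  .F.........  {b→[1]}
  8. append(b, 3)  ⇒  FFFF.......  {b→[1, 0, 2, 3]}
  9. unlink(b)  ⇒  ...........  {}
  10. create(b)  ⇒  F..........  {b→[0]}
  11. append(b, 2)  ⇒  FFF........  {b→[0, 1, 2]}

blocks(b) = [0, 1, 2]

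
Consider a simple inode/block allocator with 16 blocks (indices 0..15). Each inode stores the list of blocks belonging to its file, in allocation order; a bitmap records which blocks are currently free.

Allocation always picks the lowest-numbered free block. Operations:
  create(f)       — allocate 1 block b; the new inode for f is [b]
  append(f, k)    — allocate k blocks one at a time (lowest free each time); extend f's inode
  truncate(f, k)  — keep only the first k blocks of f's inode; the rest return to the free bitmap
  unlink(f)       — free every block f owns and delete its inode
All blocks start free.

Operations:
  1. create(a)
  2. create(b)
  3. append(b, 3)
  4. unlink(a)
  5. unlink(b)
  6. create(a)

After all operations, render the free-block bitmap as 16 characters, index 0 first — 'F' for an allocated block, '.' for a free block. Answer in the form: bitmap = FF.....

  1. create(a)  ⇒  F...............  {a→[0]}
  2. create(b)  ⇒  FF..............  {a→[0]; b→[1]}
  3. append(b, 3)  ⇒  FFFFF...........  {a→[0]; b→[1, 2, 3, 4]}
  4. unlink(a)  ⇒  .FFFF...........  {b→[1, 2, 3, 4]}
  5. unlink(b)  ⇒  ................  {}
  6. create(a)  ⇒  F...............  {a→[0]}

bitmap = F...............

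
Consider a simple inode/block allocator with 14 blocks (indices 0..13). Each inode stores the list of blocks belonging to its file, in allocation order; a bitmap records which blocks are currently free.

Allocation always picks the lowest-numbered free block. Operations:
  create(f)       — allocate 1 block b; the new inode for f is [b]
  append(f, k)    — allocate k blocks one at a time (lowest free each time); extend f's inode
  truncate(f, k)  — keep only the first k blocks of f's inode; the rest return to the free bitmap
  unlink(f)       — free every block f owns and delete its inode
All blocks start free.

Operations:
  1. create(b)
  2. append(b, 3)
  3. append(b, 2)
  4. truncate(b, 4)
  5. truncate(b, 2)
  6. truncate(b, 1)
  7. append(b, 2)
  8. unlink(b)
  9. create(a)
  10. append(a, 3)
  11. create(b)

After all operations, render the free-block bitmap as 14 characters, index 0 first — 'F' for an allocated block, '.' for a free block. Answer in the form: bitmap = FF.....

create(b): bitmap=F............. | b=[0]
append(b, 3): bitmap=FFFF.......... | b=[0, 1, 2, 3]
append(b, 2): bitmap=FFFFFF........ | b=[0, 1, 2, 3, 4, 5]
truncate(b, 4): bitmap=FFFF.......... | b=[0, 1, 2, 3]
truncate(b, 2): bitmap=FF............ | b=[0, 1]
truncate(b, 1): bitmap=F............. | b=[0]
append(b, 2): bitmap=FFF........... | b=[0, 1, 2]
unlink(b): bitmap=.............. | 
create(a): bitmap=F............. | a=[0]
append(a, 3): bitmap=FFFF.......... | a=[0, 1, 2, 3]
create(b): bitmap=FFFFF......... | a=[0, 1, 2, 3] b=[4]

bitmap = FFFFF.........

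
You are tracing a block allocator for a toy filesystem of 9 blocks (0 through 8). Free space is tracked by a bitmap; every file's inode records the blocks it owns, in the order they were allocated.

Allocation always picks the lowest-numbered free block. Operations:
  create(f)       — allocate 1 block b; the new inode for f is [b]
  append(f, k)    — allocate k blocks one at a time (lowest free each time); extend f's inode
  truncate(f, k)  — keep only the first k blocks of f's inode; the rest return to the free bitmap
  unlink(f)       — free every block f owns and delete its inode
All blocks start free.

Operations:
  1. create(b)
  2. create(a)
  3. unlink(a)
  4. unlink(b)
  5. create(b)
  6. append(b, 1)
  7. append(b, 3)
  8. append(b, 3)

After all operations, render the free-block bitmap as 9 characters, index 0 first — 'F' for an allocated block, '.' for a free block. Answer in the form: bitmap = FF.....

create(b): bitmap=F........ | b=[0]
create(a): bitmap=FF....... | a=[1] b=[0]
unlink(a): bitmap=F........ | b=[0]
unlink(b): bitmap=......... | 
create(b): bitmap=F........ | b=[0]
append(b, 1): bitmap=FF....... | b=[0, 1]
append(b, 3): bitmap=FFFFF.... | b=[0, 1, 2, 3, 4]
append(b, 3): bitmap=FFFFFFFF. | b=[0, 1, 2, 3, 4, 5, 6, 7]

bitmap = FFFFFFFF.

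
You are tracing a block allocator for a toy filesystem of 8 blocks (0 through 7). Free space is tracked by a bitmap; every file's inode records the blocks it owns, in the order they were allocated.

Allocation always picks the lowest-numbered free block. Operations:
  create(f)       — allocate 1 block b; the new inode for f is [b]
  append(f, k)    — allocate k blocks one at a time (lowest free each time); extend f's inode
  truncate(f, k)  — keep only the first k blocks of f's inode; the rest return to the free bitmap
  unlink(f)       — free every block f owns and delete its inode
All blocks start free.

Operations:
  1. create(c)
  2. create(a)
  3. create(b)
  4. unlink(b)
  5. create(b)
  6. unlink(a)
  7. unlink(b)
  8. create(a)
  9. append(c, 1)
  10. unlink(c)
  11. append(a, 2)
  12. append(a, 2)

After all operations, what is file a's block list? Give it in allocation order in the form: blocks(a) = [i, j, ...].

blocks(a) = [1, 0, 2, 3, 4]

create(c): bitmap=F....... | c=[0]
create(a): bitmap=FF...... | a=[1] c=[0]
create(b): bitmap=FFF..... | a=[1] b=[2] c=[0]
unlink(b): bitmap=FF...... | a=[1] c=[0]
create(b): bitmap=FFF..... | a=[1] b=[2] c=[0]
unlink(a): bitmap=F.F..... | b=[2] c=[0]
unlink(b): bitmap=F....... | c=[0]
create(a): bitmap=FF...... | a=[1] c=[0]
append(c, 1): bitmap=FFF..... | a=[1] c=[0, 2]
unlink(c): bitmap=.F...... | a=[1]
append(a, 2): bitmap=FFF..... | a=[1, 0, 2]
append(a, 2): bitmap=FFFFF... | a=[1, 0, 2, 3, 4]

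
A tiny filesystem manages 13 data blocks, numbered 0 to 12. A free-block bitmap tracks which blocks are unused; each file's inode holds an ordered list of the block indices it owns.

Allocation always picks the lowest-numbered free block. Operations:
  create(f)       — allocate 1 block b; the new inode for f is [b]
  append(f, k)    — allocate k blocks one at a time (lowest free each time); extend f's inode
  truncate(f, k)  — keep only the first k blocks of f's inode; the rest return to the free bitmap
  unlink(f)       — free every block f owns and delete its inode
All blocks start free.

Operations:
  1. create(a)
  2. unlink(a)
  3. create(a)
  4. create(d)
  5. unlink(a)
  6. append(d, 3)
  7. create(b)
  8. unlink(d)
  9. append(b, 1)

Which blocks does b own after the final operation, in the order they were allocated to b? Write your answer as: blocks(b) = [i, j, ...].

[1] create(a) — a=0 (map F............)
[2] unlink(a) —  (map .............)
[3] create(a) — a=0 (map F............)
[4] create(d) — a=0 d=1 (map FF...........)
[5] unlink(a) — d=1 (map .F...........)
[6] append(d, 3) — d=1,0,2,3 (map FFFF.........)
[7] create(b) — b=4 d=1,0,2,3 (map FFFFF........)
[8] unlink(d) — b=4 (map ....F........)
[9] append(b, 1) — b=4,0 (map F...F........)

blocks(b) = [4, 0]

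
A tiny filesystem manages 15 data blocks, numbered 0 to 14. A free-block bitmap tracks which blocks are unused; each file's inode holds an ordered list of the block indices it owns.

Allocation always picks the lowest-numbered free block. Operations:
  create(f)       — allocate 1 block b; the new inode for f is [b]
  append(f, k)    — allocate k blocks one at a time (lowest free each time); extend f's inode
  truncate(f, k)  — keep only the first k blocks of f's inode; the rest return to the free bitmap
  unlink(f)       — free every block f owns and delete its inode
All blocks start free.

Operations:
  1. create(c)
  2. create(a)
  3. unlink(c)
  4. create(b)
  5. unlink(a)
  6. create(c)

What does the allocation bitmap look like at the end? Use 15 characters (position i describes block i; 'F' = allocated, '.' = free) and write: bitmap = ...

bitmap = FF.............

  1. create(c)  ⇒  F..............  {c→[0]}
  2. create(a)  ⇒  FF.............  {a→[1]; c→[0]}
  3. unlink(c)  ⇒  .F.............  {a→[1]}
  4. create(b)  ⇒  FF.............  {a→[1]; b→[0]}
  5. unlink(a)  ⇒  F..............  {b→[0]}
  6. create(c)  ⇒  FF.............  {b→[0]; c→[1]}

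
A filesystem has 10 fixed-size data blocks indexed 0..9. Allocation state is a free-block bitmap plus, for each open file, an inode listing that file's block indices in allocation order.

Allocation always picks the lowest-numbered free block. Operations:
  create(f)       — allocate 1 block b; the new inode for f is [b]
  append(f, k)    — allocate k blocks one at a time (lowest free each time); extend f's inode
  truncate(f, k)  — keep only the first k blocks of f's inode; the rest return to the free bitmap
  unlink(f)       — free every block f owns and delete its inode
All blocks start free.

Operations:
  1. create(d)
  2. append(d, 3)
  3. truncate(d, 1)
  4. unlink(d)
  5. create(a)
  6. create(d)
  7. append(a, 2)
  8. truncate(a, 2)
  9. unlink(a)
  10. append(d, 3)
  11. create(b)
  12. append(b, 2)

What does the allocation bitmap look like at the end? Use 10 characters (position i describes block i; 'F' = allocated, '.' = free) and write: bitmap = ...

  1. create(d)  ⇒  F.........  {d→[0]}
  2. append(d, 3)  ⇒  FFFF......  {d→[0, 1, 2, 3]}
  3. truncate(d, 1)  ⇒  F.........  {d→[0]}
  4. unlink(d)  ⇒  ..........  {}
  5. create(a)  ⇒  F.........  {a→[0]}
  6. create(d)  ⇒  FF........  {a→[0]; d→[1]}
  7. append(a, 2)  ⇒  FFFF......  {a→[0, 2, 3]; d→[1]}
  8. truncate(a, 2)  ⇒  FFF.......  {a→[0, 2]; d→[1]}
  9. unlink(a)  ⇒  .F........  {d→[1]}
  10. append(d, 3)  ⇒  FFFF......  {d→[1, 0, 2, 3]}
  11. create(b)  ⇒  FFFFF.....  {b→[4]; d→[1, 0, 2, 3]}
  12. append(b, 2)  ⇒  FFFFFFF...  {b→[4, 5, 6]; d→[1, 0, 2, 3]}

bitmap = FFFFFFF...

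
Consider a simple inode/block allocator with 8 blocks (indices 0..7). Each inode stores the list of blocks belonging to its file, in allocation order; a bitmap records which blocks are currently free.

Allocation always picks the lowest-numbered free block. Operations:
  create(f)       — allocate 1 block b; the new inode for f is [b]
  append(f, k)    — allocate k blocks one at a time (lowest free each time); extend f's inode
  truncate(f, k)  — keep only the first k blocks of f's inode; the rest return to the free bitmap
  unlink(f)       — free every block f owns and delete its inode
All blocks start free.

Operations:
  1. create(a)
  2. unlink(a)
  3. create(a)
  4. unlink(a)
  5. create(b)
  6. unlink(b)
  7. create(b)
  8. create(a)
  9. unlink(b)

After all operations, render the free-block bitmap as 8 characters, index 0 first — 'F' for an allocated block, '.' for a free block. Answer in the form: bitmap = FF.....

after create(a) → a:[0]  free=[F.......]
after unlink(a) →   free=[........]
after create(a) → a:[0]  free=[F.......]
after unlink(a) →   free=[........]
after create(b) → b:[0]  free=[F.......]
after unlink(b) →   free=[........]
after create(b) → b:[0]  free=[F.......]
after create(a) → a:[1], b:[0]  free=[FF......]
after unlink(b) → a:[1]  free=[.F......]

bitmap = .F......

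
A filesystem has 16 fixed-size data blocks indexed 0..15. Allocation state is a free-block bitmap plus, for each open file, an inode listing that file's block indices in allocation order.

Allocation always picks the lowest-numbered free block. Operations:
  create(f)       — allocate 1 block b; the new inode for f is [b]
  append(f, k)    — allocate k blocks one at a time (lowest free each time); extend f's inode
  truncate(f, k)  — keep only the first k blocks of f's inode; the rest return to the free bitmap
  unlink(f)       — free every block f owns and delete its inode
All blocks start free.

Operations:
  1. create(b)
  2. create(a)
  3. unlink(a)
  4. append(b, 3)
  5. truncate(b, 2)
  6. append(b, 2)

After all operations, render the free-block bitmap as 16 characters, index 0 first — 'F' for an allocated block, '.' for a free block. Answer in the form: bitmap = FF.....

bitmap = FFFF............

  1. create(b)  ⇒  F...............  {b→[0]}
  2. create(a)  ⇒  FF..............  {a→[1]; b→[0]}
  3. unlink(a)  ⇒  F...............  {b→[0]}
  4. append(b, 3)  ⇒  FFFF............  {b→[0, 1, 2, 3]}
  5. truncate(b, 2)  ⇒  FF..............  {b→[0, 1]}
  6. append(b, 2)  ⇒  FFFF............  {b→[0, 1, 2, 3]}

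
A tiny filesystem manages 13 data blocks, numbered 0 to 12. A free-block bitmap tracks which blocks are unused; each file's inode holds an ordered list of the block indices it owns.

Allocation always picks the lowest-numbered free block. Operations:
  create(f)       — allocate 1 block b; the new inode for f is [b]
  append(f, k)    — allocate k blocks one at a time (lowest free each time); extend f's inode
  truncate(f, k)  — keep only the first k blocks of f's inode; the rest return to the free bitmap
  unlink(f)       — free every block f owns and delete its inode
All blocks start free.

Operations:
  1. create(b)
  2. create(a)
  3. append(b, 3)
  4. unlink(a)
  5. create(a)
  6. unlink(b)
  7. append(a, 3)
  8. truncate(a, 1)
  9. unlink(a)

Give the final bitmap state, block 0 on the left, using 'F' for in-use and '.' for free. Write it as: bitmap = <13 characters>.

after create(b) → b:[0]  free=[F............]
after create(a) → a:[1], b:[0]  free=[FF...........]
after append(b, 3) → a:[1], b:[0, 2, 3, 4]  free=[FFFFF........]
after unlink(a) → b:[0, 2, 3, 4]  free=[F.FFF........]
after create(a) → a:[1], b:[0, 2, 3, 4]  free=[FFFFF........]
after unlink(b) → a:[1]  free=[.F...........]
after append(a, 3) → a:[1, 0, 2, 3]  free=[FFFF.........]
after truncate(a, 1) → a:[1]  free=[.F...........]
after unlink(a) →   free=[.............]

bitmap = .............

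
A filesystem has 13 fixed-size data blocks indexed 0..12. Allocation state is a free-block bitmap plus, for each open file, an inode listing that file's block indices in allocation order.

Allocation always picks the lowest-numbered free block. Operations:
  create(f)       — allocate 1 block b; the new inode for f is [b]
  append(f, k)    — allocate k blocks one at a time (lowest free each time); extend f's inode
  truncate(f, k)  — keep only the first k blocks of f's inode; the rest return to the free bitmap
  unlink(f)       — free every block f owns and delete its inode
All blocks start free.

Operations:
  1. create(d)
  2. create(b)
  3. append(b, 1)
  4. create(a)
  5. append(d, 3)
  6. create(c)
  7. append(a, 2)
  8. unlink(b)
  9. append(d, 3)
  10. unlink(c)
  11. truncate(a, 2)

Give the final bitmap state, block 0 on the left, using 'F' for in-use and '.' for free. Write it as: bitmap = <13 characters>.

after create(d) → d:[0]  free=[F............]
after create(b) → b:[1], d:[0]  free=[FF...........]
after append(b, 1) → b:[1, 2], d:[0]  free=[FFF..........]
after create(a) → a:[3], b:[1, 2], d:[0]  free=[FFFF.........]
after append(d, 3) → a:[3], b:[1, 2], d:[0, 4, 5, 6]  free=[FFFFFFF......]
after create(c) → a:[3], b:[1, 2], c:[7], d:[0, 4, 5, 6]  free=[FFFFFFFF.....]
after append(a, 2) → a:[3, 8, 9], b:[1, 2], c:[7], d:[0, 4, 5, 6]  free=[FFFFFFFFFF...]
after unlink(b) → a:[3, 8, 9], c:[7], d:[0, 4, 5, 6]  free=[F..FFFFFFF...]
after append(d, 3) → a:[3, 8, 9], c:[7], d:[0, 4, 5, 6, 1, 2, 10]  free=[FFFFFFFFFFF..]
after unlink(c) → a:[3, 8, 9], d:[0, 4, 5, 6, 1, 2, 10]  free=[FFFFFFF.FFF..]
after truncate(a, 2) → a:[3, 8], d:[0, 4, 5, 6, 1, 2, 10]  free=[FFFFFFF.F.F..]

bitmap = FFFFFFF.F.F..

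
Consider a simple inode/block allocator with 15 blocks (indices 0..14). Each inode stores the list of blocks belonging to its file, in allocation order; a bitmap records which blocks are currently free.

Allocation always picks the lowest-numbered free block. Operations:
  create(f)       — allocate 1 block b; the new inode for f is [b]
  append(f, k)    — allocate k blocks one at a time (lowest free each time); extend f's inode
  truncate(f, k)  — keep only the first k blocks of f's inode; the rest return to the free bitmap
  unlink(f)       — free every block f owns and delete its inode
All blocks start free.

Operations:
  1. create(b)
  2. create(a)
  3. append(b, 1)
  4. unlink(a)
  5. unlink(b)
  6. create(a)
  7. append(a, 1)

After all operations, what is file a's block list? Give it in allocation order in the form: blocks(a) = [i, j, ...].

create(b): bitmap=F.............. | b=[0]
create(a): bitmap=FF............. | a=[1] b=[0]
append(b, 1): bitmap=FFF............ | a=[1] b=[0, 2]
unlink(a): bitmap=F.F............ | b=[0, 2]
unlink(b): bitmap=............... | 
create(a): bitmap=F.............. | a=[0]
append(a, 1): bitmap=FF............. | a=[0, 1]

blocks(a) = [0, 1]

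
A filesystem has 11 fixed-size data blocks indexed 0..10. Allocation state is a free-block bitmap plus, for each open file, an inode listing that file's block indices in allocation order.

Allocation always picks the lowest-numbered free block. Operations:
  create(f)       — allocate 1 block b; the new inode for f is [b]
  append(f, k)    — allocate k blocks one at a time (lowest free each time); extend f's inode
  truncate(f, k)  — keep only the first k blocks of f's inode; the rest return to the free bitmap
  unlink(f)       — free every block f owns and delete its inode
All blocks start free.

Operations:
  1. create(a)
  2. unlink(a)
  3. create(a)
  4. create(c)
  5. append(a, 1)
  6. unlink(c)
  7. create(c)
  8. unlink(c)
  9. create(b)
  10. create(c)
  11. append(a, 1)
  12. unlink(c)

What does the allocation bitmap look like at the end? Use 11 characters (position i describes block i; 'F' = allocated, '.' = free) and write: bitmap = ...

[1] create(a) — a=0 (map F..........)
[2] unlink(a) —  (map ...........)
[3] create(a) — a=0 (map F..........)
[4] create(c) — a=0 c=1 (map FF.........)
[5] append(a, 1) — a=0,2 c=1 (map FFF........)
[6] unlink(c) — a=0,2 (map F.F........)
[7] create(c) — a=0,2 c=1 (map FFF........)
[8] unlink(c) — a=0,2 (map F.F........)
[9] create(b) — a=0,2 b=1 (map FFF........)
[10] create(c) — a=0,2 b=1 c=3 (map FFFF.......)
[11] append(a, 1) — a=0,2,4 b=1 c=3 (map FFFFF......)
[12] unlink(c) — a=0,2,4 b=1 (map FFF.F......)

bitmap = FFF.F......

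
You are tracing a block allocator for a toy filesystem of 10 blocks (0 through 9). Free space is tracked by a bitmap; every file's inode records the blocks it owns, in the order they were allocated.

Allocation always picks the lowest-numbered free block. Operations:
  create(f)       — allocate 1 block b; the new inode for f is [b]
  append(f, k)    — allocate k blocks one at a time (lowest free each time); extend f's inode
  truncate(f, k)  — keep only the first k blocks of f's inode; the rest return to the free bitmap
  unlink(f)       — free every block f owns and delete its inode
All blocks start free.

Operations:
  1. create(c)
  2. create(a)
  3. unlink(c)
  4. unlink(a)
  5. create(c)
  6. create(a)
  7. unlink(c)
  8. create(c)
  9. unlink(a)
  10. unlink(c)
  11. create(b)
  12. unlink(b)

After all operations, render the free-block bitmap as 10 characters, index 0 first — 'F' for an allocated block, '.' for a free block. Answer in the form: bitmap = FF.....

  1. create(c)  ⇒  F.........  {c→[0]}
  2. create(a)  ⇒  FF........  {a→[1]; c→[0]}
  3. unlink(c)  ⇒  .F........  {a→[1]}
  4. unlink(a)  ⇒  ..........  {}
  5. create(c)  ⇒  F.........  {c→[0]}
  6. create(a)  ⇒  FF........  {a→[1]; c→[0]}
  7. unlink(c)  ⇒  .F........  {a→[1]}
  8. create(c)  ⇒  FF........  {a→[1]; c→[0]}
  9. unlink(a)  ⇒  F.........  {c→[0]}
  10. unlink(c)  ⇒  ..........  {}
  11. create(b)  ⇒  F.........  {b→[0]}
  12. unlink(b)  ⇒  ..........  {}

bitmap = ..........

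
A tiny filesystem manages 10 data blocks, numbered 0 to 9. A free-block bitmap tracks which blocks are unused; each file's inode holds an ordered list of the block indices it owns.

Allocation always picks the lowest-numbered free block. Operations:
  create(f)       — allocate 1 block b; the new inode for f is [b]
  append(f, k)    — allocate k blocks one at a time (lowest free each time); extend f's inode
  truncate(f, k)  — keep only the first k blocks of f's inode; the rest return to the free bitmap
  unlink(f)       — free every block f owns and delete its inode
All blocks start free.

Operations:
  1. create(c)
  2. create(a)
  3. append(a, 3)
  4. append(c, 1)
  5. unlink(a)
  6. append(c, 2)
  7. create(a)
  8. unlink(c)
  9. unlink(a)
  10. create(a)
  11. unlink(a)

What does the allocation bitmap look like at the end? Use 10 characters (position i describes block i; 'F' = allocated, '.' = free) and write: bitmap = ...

bitmap = ..........

[1] create(c) — c=0 (map F.........)
[2] create(a) — a=1 c=0 (map FF........)
[3] append(a, 3) — a=1,2,3,4 c=0 (map FFFFF.....)
[4] append(c, 1) — a=1,2,3,4 c=0,5 (map FFFFFF....)
[5] unlink(a) — c=0,5 (map F....F....)
[6] append(c, 2) — c=0,5,1,2 (map FFF..F....)
[7] create(a) — a=3 c=0,5,1,2 (map FFFF.F....)
[8] unlink(c) — a=3 (map ...F......)
[9] unlink(a) —  (map ..........)
[10] create(a) — a=0 (map F.........)
[11] unlink(a) —  (map ..........)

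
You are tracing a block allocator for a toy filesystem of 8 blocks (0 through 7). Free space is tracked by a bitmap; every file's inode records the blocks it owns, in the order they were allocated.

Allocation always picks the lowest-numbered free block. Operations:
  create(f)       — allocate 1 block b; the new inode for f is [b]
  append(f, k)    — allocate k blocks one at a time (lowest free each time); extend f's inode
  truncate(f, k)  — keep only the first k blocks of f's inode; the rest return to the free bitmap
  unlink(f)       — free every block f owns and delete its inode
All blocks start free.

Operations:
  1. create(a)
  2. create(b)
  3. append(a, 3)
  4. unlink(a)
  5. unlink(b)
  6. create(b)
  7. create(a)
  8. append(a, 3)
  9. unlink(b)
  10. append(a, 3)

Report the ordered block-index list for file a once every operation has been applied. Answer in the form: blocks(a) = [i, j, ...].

blocks(a) = [1, 2, 3, 4, 0, 5, 6]

[1] create(a) — a=0 (map F.......)
[2] create(b) — a=0 b=1 (map FF......)
[3] append(a, 3) — a=0,2,3,4 b=1 (map FFFFF...)
[4] unlink(a) — b=1 (map .F......)
[5] unlink(b) —  (map ........)
[6] create(b) — b=0 (map F.......)
[7] create(a) — a=1 b=0 (map FF......)
[8] append(a, 3) — a=1,2,3,4 b=0 (map FFFFF...)
[9] unlink(b) — a=1,2,3,4 (map .FFFF...)
[10] append(a, 3) — a=1,2,3,4,0,5,6 (map FFFFFFF.)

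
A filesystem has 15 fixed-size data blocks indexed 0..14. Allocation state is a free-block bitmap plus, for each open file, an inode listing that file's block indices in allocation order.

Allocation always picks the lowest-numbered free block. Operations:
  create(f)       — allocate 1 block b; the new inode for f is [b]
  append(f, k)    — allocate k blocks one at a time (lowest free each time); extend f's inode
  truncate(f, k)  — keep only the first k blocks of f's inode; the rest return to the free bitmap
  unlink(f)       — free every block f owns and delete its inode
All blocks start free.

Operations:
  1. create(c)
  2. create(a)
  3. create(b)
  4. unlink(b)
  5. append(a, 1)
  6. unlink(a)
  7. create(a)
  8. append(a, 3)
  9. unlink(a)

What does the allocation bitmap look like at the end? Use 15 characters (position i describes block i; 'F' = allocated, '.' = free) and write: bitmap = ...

bitmap = F..............

  1. create(c)  ⇒  F..............  {c→[0]}
  2. create(a)  ⇒  FF.............  {a→[1]; c→[0]}
  3. create(b)  ⇒  FFF............  {a→[1]; b→[2]; c→[0]}
  4. unlink(b)  ⇒  FF.............  {a→[1]; c→[0]}
  5. append(a, 1)  ⇒  FFF............  {a→[1, 2]; c→[0]}
  6. unlink(a)  ⇒  F..............  {c→[0]}
  7. create(a)  ⇒  FF.............  {a→[1]; c→[0]}
  8. append(a, 3)  ⇒  FFFFF..........  {a→[1, 2, 3, 4]; c→[0]}
  9. unlink(a)  ⇒  F..............  {c→[0]}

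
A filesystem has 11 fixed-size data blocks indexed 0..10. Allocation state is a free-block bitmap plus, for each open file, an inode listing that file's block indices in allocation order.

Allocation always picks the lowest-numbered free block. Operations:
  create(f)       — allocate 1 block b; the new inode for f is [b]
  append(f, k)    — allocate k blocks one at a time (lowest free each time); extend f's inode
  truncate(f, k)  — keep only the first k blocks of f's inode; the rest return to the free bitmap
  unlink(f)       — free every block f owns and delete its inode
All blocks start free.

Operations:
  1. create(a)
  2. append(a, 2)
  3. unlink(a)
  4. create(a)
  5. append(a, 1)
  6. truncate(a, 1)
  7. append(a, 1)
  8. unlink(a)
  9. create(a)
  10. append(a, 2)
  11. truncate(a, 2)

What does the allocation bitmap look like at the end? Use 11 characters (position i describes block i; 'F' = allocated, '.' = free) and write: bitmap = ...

bitmap = FF.........

create(a): bitmap=F.......... | a=[0]
append(a, 2): bitmap=FFF........ | a=[0, 1, 2]
unlink(a): bitmap=........... | 
create(a): bitmap=F.......... | a=[0]
append(a, 1): bitmap=FF......... | a=[0, 1]
truncate(a, 1): bitmap=F.......... | a=[0]
append(a, 1): bitmap=FF......... | a=[0, 1]
unlink(a): bitmap=........... | 
create(a): bitmap=F.......... | a=[0]
append(a, 2): bitmap=FFF........ | a=[0, 1, 2]
truncate(a, 2): bitmap=FF......... | a=[0, 1]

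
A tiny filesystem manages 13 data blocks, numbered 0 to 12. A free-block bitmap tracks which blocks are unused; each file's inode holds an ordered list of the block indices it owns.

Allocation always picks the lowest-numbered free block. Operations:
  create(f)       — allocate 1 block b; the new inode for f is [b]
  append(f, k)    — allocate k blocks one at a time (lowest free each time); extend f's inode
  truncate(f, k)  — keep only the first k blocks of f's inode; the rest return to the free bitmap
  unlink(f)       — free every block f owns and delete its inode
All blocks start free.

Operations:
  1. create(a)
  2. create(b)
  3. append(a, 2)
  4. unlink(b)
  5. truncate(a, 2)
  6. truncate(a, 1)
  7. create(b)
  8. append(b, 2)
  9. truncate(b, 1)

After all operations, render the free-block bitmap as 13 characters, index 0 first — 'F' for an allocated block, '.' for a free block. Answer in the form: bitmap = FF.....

  1. create(a)  ⇒  F............  {a→[0]}
  2. create(b)  ⇒  FF...........  {a→[0]; b→[1]}
  3. append(a, 2)  ⇒  FFFF.........  {a→[0, 2, 3]; b→[1]}
  4. unlink(b)  ⇒  F.FF.........  {a→[0, 2, 3]}
  5. truncate(a, 2)  ⇒  F.F..........  {a→[0, 2]}
  6. truncate(a, 1)  ⇒  F............  {a→[0]}
  7. create(b)  ⇒  FF...........  {a→[0]; b→[1]}
  8. append(b, 2)  ⇒  FFFF.........  {a→[0]; b→[1, 2, 3]}
  9. truncate(b, 1)  ⇒  FF...........  {a→[0]; b→[1]}

bitmap = FF...........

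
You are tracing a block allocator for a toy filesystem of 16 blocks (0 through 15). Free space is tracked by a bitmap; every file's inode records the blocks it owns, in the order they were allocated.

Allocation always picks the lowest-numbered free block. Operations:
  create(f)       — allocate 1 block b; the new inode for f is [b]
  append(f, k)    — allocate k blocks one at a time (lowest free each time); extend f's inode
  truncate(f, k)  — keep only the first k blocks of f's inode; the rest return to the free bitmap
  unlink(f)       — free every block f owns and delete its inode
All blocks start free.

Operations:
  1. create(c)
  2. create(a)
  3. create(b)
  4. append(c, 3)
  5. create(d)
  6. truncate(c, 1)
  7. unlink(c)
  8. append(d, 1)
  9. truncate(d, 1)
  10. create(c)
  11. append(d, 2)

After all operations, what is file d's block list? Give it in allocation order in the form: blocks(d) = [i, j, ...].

after create(c) → c:[0]  free=[F...............]
after create(a) → a:[1], c:[0]  free=[FF..............]
after create(b) → a:[1], b:[2], c:[0]  free=[FFF.............]
after append(c, 3) → a:[1], b:[2], c:[0, 3, 4, 5]  free=[FFFFFF..........]
after create(d) → a:[1], b:[2], c:[0, 3, 4, 5], d:[6]  free=[FFFFFFF.........]
after truncate(c, 1) → a:[1], b:[2], c:[0], d:[6]  free=[FFF...F.........]
after unlink(c) → a:[1], b:[2], d:[6]  free=[.FF...F.........]
after append(d, 1) → a:[1], b:[2], d:[6, 0]  free=[FFF...F.........]
after truncate(d, 1) → a:[1], b:[2], d:[6]  free=[.FF...F.........]
after create(c) → a:[1], b:[2], c:[0], d:[6]  free=[FFF...F.........]
after append(d, 2) → a:[1], b:[2], c:[0], d:[6, 3, 4]  free=[FFFFF.F.........]

blocks(d) = [6, 3, 4]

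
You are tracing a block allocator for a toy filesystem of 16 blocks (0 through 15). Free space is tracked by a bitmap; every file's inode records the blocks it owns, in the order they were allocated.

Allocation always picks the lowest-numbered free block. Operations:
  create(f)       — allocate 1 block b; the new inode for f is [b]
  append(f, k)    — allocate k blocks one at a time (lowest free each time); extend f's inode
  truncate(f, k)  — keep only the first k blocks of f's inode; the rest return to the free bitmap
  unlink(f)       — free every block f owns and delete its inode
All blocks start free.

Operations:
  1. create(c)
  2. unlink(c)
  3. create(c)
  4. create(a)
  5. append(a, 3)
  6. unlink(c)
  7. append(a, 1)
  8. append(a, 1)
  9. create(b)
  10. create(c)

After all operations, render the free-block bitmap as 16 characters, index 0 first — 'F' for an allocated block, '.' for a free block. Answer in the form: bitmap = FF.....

create(c): bitmap=F............... | c=[0]
unlink(c): bitmap=................ | 
create(c): bitmap=F............... | c=[0]
create(a): bitmap=FF.............. | a=[1] c=[0]
append(a, 3): bitmap=FFFFF........... | a=[1, 2, 3, 4] c=[0]
unlink(c): bitmap=.FFFF........... | a=[1, 2, 3, 4]
append(a, 1): bitmap=FFFFF........... | a=[1, 2, 3, 4, 0]
append(a, 1): bitmap=FFFFFF.......... | a=[1, 2, 3, 4, 0, 5]
create(b): bitmap=FFFFFFF......... | a=[1, 2, 3, 4, 0, 5] b=[6]
create(c): bitmap=FFFFFFFF........ | a=[1, 2, 3, 4, 0, 5] b=[6] c=[7]

bitmap = FFFFFFFF........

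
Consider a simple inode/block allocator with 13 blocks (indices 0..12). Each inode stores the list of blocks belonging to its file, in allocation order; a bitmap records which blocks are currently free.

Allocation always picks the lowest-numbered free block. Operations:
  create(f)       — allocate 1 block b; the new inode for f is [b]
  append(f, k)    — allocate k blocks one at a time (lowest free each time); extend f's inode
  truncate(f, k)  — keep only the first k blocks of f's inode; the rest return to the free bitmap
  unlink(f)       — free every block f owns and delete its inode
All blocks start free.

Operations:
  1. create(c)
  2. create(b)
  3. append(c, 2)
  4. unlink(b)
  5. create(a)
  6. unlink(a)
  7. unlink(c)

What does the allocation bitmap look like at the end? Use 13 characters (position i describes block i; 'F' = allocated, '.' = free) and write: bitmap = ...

bitmap = .............

create(c): bitmap=F............ | c=[0]
create(b): bitmap=FF........... | b=[1] c=[0]
append(c, 2): bitmap=FFFF......... | b=[1] c=[0, 2, 3]
unlink(b): bitmap=F.FF......... | c=[0, 2, 3]
create(a): bitmap=FFFF......... | a=[1] c=[0, 2, 3]
unlink(a): bitmap=F.FF......... | c=[0, 2, 3]
unlink(c): bitmap=............. | 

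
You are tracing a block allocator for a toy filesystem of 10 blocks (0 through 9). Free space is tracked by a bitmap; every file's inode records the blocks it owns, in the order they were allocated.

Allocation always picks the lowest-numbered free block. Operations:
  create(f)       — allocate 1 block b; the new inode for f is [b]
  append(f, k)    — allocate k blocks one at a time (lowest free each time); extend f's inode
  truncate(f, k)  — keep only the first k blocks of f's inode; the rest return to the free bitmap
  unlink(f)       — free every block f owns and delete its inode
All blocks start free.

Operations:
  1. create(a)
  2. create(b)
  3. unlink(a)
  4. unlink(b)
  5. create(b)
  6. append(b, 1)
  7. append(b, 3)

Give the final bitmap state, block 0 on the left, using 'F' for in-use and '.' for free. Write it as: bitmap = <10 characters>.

bitmap = FFFFF.....

after create(a) → a:[0]  free=[F.........]
after create(b) → a:[0], b:[1]  free=[FF........]
after unlink(a) → b:[1]  free=[.F........]
after unlink(b) →   free=[..........]
after create(b) → b:[0]  free=[F.........]
after append(b, 1) → b:[0, 1]  free=[FF........]
after append(b, 3) → b:[0, 1, 2, 3, 4]  free=[FFFFF.....]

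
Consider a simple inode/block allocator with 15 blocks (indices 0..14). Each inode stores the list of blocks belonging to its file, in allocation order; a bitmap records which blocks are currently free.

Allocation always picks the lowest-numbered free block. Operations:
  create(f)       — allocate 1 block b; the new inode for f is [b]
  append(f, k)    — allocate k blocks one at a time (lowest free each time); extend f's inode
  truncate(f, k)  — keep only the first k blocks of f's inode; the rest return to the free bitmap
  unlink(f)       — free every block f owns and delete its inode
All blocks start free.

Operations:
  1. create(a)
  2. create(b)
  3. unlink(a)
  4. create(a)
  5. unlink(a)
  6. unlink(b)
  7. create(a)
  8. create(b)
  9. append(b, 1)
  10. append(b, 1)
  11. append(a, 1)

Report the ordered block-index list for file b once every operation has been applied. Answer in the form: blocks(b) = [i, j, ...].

blocks(b) = [1, 2, 3]

after create(a) → a:[0]  free=[F..............]
after create(b) → a:[0], b:[1]  free=[FF.............]
after unlink(a) → b:[1]  free=[.F.............]
after create(a) → a:[0], b:[1]  free=[FF.............]
after unlink(a) → b:[1]  free=[.F.............]
after unlink(b) →   free=[...............]
after create(a) → a:[0]  free=[F..............]
after create(b) → a:[0], b:[1]  free=[FF.............]
after append(b, 1) → a:[0], b:[1, 2]  free=[FFF............]
after append(b, 1) → a:[0], b:[1, 2, 3]  free=[FFFF...........]
after append(a, 1) → a:[0, 4], b:[1, 2, 3]  free=[FFFFF..........]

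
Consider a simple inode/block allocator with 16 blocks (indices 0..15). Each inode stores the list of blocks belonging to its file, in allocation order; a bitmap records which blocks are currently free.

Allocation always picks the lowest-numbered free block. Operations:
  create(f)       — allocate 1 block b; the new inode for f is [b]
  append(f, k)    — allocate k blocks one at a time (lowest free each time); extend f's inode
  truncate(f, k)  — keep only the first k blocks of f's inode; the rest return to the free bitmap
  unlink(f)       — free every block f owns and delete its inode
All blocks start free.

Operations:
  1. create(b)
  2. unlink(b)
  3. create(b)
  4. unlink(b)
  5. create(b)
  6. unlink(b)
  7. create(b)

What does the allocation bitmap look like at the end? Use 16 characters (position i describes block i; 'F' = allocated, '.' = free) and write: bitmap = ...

[1] create(b) — b=0 (map F...............)
[2] unlink(b) —  (map ................)
[3] create(b) — b=0 (map F...............)
[4] unlink(b) —  (map ................)
[5] create(b) — b=0 (map F...............)
[6] unlink(b) —  (map ................)
[7] create(b) — b=0 (map F...............)

bitmap = F...............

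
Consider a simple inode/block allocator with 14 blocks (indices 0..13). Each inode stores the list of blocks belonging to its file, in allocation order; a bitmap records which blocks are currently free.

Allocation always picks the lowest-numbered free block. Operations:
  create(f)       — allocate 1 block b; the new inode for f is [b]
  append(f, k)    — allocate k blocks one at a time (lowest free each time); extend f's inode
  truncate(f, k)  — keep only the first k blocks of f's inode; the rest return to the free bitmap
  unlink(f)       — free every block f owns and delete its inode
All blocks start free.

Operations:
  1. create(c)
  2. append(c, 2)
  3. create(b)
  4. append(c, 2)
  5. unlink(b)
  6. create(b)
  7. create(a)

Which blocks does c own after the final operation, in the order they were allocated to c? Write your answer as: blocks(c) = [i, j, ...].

blocks(c) = [0, 1, 2, 4, 5]

create(c): bitmap=F............. | c=[0]
append(c, 2): bitmap=FFF........... | c=[0, 1, 2]
create(b): bitmap=FFFF.......... | b=[3] c=[0, 1, 2]
append(c, 2): bitmap=FFFFFF........ | b=[3] c=[0, 1, 2, 4, 5]
unlink(b): bitmap=FFF.FF........ | c=[0, 1, 2, 4, 5]
create(b): bitmap=FFFFFF........ | b=[3] c=[0, 1, 2, 4, 5]
create(a): bitmap=FFFFFFF....... | a=[6] b=[3] c=[0, 1, 2, 4, 5]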